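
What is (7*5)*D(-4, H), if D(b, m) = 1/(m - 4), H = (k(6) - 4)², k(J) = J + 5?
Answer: 7/9 ≈ 0.77778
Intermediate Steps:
k(J) = 5 + J
H = 49 (H = ((5 + 6) - 4)² = (11 - 4)² = 7² = 49)
D(b, m) = 1/(-4 + m)
(7*5)*D(-4, H) = (7*5)/(-4 + 49) = 35/45 = 35*(1/45) = 7/9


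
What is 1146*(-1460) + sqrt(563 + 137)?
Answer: -1673160 + 10*sqrt(7) ≈ -1.6731e+6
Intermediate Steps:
1146*(-1460) + sqrt(563 + 137) = -1673160 + sqrt(700) = -1673160 + 10*sqrt(7)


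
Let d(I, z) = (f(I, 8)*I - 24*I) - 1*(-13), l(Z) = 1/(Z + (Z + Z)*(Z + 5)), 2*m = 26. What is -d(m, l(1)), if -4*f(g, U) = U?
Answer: 325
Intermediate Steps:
f(g, U) = -U/4
m = 13 (m = (½)*26 = 13)
l(Z) = 1/(Z + 2*Z*(5 + Z)) (l(Z) = 1/(Z + (2*Z)*(5 + Z)) = 1/(Z + 2*Z*(5 + Z)))
d(I, z) = 13 - 26*I (d(I, z) = ((-¼*8)*I - 24*I) - 1*(-13) = (-2*I - 24*I) + 13 = -26*I + 13 = 13 - 26*I)
-d(m, l(1)) = -(13 - 26*13) = -(13 - 338) = -1*(-325) = 325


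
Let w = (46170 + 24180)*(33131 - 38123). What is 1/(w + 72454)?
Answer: -1/351114746 ≈ -2.8481e-9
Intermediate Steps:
w = -351187200 (w = 70350*(-4992) = -351187200)
1/(w + 72454) = 1/(-351187200 + 72454) = 1/(-351114746) = -1/351114746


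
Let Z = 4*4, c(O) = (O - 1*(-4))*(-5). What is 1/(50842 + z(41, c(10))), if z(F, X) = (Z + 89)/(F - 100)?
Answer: 59/2999573 ≈ 1.9669e-5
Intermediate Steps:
c(O) = -20 - 5*O (c(O) = (O + 4)*(-5) = (4 + O)*(-5) = -20 - 5*O)
Z = 16
z(F, X) = 105/(-100 + F) (z(F, X) = (16 + 89)/(F - 100) = 105/(-100 + F))
1/(50842 + z(41, c(10))) = 1/(50842 + 105/(-100 + 41)) = 1/(50842 + 105/(-59)) = 1/(50842 + 105*(-1/59)) = 1/(50842 - 105/59) = 1/(2999573/59) = 59/2999573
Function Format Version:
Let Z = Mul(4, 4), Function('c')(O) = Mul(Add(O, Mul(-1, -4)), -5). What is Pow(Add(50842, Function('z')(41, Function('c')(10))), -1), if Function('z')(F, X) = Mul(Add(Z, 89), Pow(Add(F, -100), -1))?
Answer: Rational(59, 2999573) ≈ 1.9669e-5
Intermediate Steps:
Function('c')(O) = Add(-20, Mul(-5, O)) (Function('c')(O) = Mul(Add(O, 4), -5) = Mul(Add(4, O), -5) = Add(-20, Mul(-5, O)))
Z = 16
Function('z')(F, X) = Mul(105, Pow(Add(-100, F), -1)) (Function('z')(F, X) = Mul(Add(16, 89), Pow(Add(F, -100), -1)) = Mul(105, Pow(Add(-100, F), -1)))
Pow(Add(50842, Function('z')(41, Function('c')(10))), -1) = Pow(Add(50842, Mul(105, Pow(Add(-100, 41), -1))), -1) = Pow(Add(50842, Mul(105, Pow(-59, -1))), -1) = Pow(Add(50842, Mul(105, Rational(-1, 59))), -1) = Pow(Add(50842, Rational(-105, 59)), -1) = Pow(Rational(2999573, 59), -1) = Rational(59, 2999573)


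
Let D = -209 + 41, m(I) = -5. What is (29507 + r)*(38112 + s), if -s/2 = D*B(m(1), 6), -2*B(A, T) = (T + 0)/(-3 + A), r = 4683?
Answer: 1307357220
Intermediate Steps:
B(A, T) = -T/(2*(-3 + A)) (B(A, T) = -(T + 0)/(2*(-3 + A)) = -T/(2*(-3 + A)))
D = -168
s = 126 (s = -(-336)*(-1*6/(-6 + 2*(-5))) = -(-336)*(-1*6/(-6 - 10)) = -(-336)*(-1*6/(-16)) = -(-336)*(-1*6*(-1/16)) = -(-336)*3/8 = -2*(-63) = 126)
(29507 + r)*(38112 + s) = (29507 + 4683)*(38112 + 126) = 34190*38238 = 1307357220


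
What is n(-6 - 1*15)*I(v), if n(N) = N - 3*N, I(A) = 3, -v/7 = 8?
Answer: 126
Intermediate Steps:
v = -56 (v = -7*8 = -56)
n(N) = -2*N
n(-6 - 1*15)*I(v) = -2*(-6 - 1*15)*3 = -2*(-6 - 15)*3 = -2*(-21)*3 = 42*3 = 126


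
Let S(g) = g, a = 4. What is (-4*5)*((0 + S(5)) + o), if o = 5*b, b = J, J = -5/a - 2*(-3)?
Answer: -575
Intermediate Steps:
J = 19/4 (J = -5/4 - 2*(-3) = -5*¼ + 6 = -5/4 + 6 = 19/4 ≈ 4.7500)
b = 19/4 ≈ 4.7500
o = 95/4 (o = 5*(19/4) = 95/4 ≈ 23.750)
(-4*5)*((0 + S(5)) + o) = (-4*5)*((0 + 5) + 95/4) = -20*(5 + 95/4) = -20*115/4 = -575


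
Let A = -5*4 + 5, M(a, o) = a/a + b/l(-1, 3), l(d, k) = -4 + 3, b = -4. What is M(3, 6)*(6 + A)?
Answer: -45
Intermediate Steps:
l(d, k) = -1
M(a, o) = 5 (M(a, o) = a/a - 4/(-1) = 1 - 4*(-1) = 1 + 4 = 5)
A = -15 (A = -20 + 5 = -15)
M(3, 6)*(6 + A) = 5*(6 - 15) = 5*(-9) = -45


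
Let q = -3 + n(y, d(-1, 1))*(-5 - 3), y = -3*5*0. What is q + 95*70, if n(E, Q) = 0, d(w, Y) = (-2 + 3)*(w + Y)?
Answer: 6647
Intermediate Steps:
d(w, Y) = Y + w (d(w, Y) = 1*(Y + w) = Y + w)
y = 0 (y = -15*0 = 0)
q = -3 (q = -3 + 0*(-5 - 3) = -3 + 0*(-8) = -3 + 0 = -3)
q + 95*70 = -3 + 95*70 = -3 + 6650 = 6647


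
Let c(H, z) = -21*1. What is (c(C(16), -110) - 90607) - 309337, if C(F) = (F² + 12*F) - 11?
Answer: -399965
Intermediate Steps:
C(F) = -11 + F² + 12*F
c(H, z) = -21
(c(C(16), -110) - 90607) - 309337 = (-21 - 90607) - 309337 = -90628 - 309337 = -399965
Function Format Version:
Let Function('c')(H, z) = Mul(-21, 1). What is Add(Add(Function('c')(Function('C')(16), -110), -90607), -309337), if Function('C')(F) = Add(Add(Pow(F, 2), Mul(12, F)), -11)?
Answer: -399965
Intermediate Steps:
Function('C')(F) = Add(-11, Pow(F, 2), Mul(12, F))
Function('c')(H, z) = -21
Add(Add(Function('c')(Function('C')(16), -110), -90607), -309337) = Add(Add(-21, -90607), -309337) = Add(-90628, -309337) = -399965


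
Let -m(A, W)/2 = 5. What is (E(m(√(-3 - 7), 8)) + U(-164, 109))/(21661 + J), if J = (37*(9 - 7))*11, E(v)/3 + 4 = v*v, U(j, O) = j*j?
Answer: 27184/22475 ≈ 1.2095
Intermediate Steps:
m(A, W) = -10 (m(A, W) = -2*5 = -10)
U(j, O) = j²
E(v) = -12 + 3*v² (E(v) = -12 + 3*(v*v) = -12 + 3*v²)
J = 814 (J = (37*2)*11 = 74*11 = 814)
(E(m(√(-3 - 7), 8)) + U(-164, 109))/(21661 + J) = ((-12 + 3*(-10)²) + (-164)²)/(21661 + 814) = ((-12 + 3*100) + 26896)/22475 = ((-12 + 300) + 26896)*(1/22475) = (288 + 26896)*(1/22475) = 27184*(1/22475) = 27184/22475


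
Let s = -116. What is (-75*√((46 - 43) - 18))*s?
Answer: 8700*I*√15 ≈ 33695.0*I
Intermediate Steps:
(-75*√((46 - 43) - 18))*s = -75*√((46 - 43) - 18)*(-116) = -75*√(3 - 18)*(-116) = -75*I*√15*(-116) = 8700*I*√15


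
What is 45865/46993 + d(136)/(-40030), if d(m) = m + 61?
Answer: 1826718329/1881129790 ≈ 0.97108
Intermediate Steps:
d(m) = 61 + m
45865/46993 + d(136)/(-40030) = 45865/46993 + (61 + 136)/(-40030) = 45865*(1/46993) + 197*(-1/40030) = 45865/46993 - 197/40030 = 1826718329/1881129790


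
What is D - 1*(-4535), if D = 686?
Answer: 5221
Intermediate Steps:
D - 1*(-4535) = 686 - 1*(-4535) = 686 + 4535 = 5221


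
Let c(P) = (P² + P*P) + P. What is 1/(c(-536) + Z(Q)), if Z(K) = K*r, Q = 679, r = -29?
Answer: 1/554365 ≈ 1.8039e-6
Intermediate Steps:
c(P) = P + 2*P² (c(P) = (P² + P²) + P = 2*P² + P = P + 2*P²)
Z(K) = -29*K (Z(K) = K*(-29) = -29*K)
1/(c(-536) + Z(Q)) = 1/(-536*(1 + 2*(-536)) - 29*679) = 1/(-536*(1 - 1072) - 19691) = 1/(-536*(-1071) - 19691) = 1/(574056 - 19691) = 1/554365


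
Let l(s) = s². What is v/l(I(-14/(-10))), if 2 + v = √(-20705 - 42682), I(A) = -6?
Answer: -1/18 + I*√7043/12 ≈ -0.055556 + 6.9935*I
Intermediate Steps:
v = -2 + 3*I*√7043 (v = -2 + √(-20705 - 42682) = -2 + √(-63387) = -2 + 3*I*√7043 ≈ -2.0 + 251.77*I)
v/l(I(-14/(-10))) = (-2 + 3*I*√7043)/((-6)²) = (-2 + 3*I*√7043)/36 = (-2 + 3*I*√7043)*(1/36) = -1/18 + I*√7043/12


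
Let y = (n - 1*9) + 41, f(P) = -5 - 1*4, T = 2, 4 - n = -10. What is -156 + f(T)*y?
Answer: -570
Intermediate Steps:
n = 14 (n = 4 - 1*(-10) = 4 + 10 = 14)
f(P) = -9 (f(P) = -5 - 4 = -9)
y = 46 (y = (14 - 1*9) + 41 = (14 - 9) + 41 = 5 + 41 = 46)
-156 + f(T)*y = -156 - 9*46 = -156 - 414 = -570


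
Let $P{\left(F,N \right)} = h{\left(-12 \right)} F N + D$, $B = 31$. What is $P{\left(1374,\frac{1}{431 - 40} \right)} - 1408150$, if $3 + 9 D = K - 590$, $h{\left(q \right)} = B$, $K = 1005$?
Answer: $- \frac{4954735412}{3519} \approx -1.408 \cdot 10^{6}$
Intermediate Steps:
$h{\left(q \right)} = 31$
$D = \frac{412}{9}$ ($D = - \frac{1}{3} + \frac{1005 - 590}{9} = - \frac{1}{3} + \frac{1}{9} \cdot 415 = - \frac{1}{3} + \frac{415}{9} = \frac{412}{9} \approx 45.778$)
$P{\left(F,N \right)} = \frac{412}{9} + 31 F N$ ($P{\left(F,N \right)} = 31 F N + \frac{412}{9} = \frac{412}{9} + 31 F N$)
$P{\left(1374,\frac{1}{431 - 40} \right)} - 1408150 = \left(\frac{412}{9} + 31 \cdot 1374 \frac{1}{431 - 40}\right) - 1408150 = \left(\frac{412}{9} + 31 \cdot 1374 \cdot \frac{1}{391}\right) - 1408150 = \left(\frac{412}{9} + \frac{42594}{391}\right) - 1408150 = \frac{544438}{3519} - 1408150 = - \frac{4954735412}{3519}$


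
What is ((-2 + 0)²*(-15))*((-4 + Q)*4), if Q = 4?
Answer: 0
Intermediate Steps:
((-2 + 0)²*(-15))*((-4 + Q)*4) = ((-2 + 0)²*(-15))*((-4 + 4)*4) = ((-2)²*(-15))*(0*4) = (4*(-15))*0 = -60*0 = 0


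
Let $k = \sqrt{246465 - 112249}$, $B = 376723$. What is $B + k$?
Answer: $376723 + 2 \sqrt{33554} \approx 3.7709 \cdot 10^{5}$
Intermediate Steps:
$k = 2 \sqrt{33554}$ ($k = \sqrt{134216} = 2 \sqrt{33554} \approx 366.35$)
$B + k = 376723 + 2 \sqrt{33554}$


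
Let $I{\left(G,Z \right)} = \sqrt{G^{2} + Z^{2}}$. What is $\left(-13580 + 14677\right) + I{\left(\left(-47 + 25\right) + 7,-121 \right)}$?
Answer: $1097 + \sqrt{14866} \approx 1218.9$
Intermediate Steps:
$\left(-13580 + 14677\right) + I{\left(\left(-47 + 25\right) + 7,-121 \right)} = \left(-13580 + 14677\right) + \sqrt{\left(\left(-47 + 25\right) + 7\right)^{2} + \left(-121\right)^{2}} = 1097 + \sqrt{\left(-22 + 7\right)^{2} + 14641} = 1097 + \sqrt{\left(-15\right)^{2} + 14641} = 1097 + \sqrt{225 + 14641} = 1097 + \sqrt{14866}$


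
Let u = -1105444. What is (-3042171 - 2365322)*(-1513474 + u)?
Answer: 14161780752574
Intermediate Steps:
(-3042171 - 2365322)*(-1513474 + u) = (-3042171 - 2365322)*(-1513474 - 1105444) = -5407493*(-2618918) = 14161780752574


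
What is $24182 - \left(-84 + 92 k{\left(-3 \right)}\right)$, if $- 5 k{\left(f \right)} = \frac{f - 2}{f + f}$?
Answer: $\frac{72844}{3} \approx 24281.0$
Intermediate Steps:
$k{\left(f \right)} = - \frac{-2 + f}{10 f}$ ($k{\left(f \right)} = - \frac{\left(f - 2\right) \frac{1}{f + f}}{5} = - \frac{\left(-2 + f\right) \frac{1}{2 f}}{5} = - \frac{\frac{1}{2} \frac{1}{f} \left(-2 + f\right)}{5} = - \frac{-2 + f}{10 f}$)
$24182 - \left(-84 + 92 k{\left(-3 \right)}\right) = 24182 + \left(84 - 92 \frac{2 - -3}{10 \left(-3\right)}\right) = 24182 + \left(84 - 92 \cdot \frac{1}{10} \left(- \frac{1}{3}\right) \left(2 + 3\right)\right) = 24182 + \left(84 - 92 \cdot \frac{1}{10} \left(- \frac{1}{3}\right) 5\right) = 24182 + \left(84 - - \frac{46}{3}\right) = 24182 + \left(84 + \frac{46}{3}\right) = 24182 + \frac{298}{3} = \frac{72844}{3}$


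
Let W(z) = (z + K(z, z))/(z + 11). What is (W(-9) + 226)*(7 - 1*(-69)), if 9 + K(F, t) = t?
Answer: 16150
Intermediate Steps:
K(F, t) = -9 + t
W(z) = (-9 + 2*z)/(11 + z) (W(z) = (z + (-9 + z))/(z + 11) = (-9 + 2*z)/(11 + z))
(W(-9) + 226)*(7 - 1*(-69)) = ((-9 + 2*(-9))/(11 - 9) + 226)*(7 - 1*(-69)) = ((-9 - 18)/2 + 226)*(7 + 69) = ((1/2)*(-27) + 226)*76 = (-27/2 + 226)*76 = (425/2)*76 = 16150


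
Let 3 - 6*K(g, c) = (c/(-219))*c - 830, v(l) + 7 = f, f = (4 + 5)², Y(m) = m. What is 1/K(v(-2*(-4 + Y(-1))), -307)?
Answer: 657/138338 ≈ 0.0047492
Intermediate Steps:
f = 81 (f = 9² = 81)
v(l) = 74 (v(l) = -7 + 81 = 74)
K(g, c) = 833/6 + c²/1314 (K(g, c) = ½ - ((c/(-219))*c - 830)/6 = ½ - ((c*(-1/219))*c - 830)/6 = ½ - ((-c/219)*c - 830)/6 = ½ - (-c²/219 - 830)/6 = ½ - (-830 - c²/219)/6 = ½ + (415/3 + c²/1314) = 833/6 + c²/1314)
1/K(v(-2*(-4 + Y(-1))), -307) = 1/(833/6 + (1/1314)*(-307)²) = 1/(833/6 + (1/1314)*94249) = 1/(833/6 + 94249/1314) = 1/(138338/657) = 657/138338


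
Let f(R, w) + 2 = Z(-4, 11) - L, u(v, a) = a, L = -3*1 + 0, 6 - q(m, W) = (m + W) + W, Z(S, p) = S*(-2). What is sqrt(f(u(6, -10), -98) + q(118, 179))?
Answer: I*sqrt(461) ≈ 21.471*I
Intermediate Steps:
Z(S, p) = -2*S
q(m, W) = 6 - m - 2*W (q(m, W) = 6 - ((m + W) + W) = 6 - ((W + m) + W) = 6 - (m + 2*W) = 6 + (-m - 2*W) = 6 - m - 2*W)
L = -3 (L = -3 + 0 = -3)
f(R, w) = 9 (f(R, w) = -2 + (-2*(-4) - 1*(-3)) = -2 + (8 + 3) = -2 + 11 = 9)
sqrt(f(u(6, -10), -98) + q(118, 179)) = sqrt(9 + (6 - 1*118 - 2*179)) = sqrt(9 + (6 - 118 - 358)) = sqrt(9 - 470) = sqrt(-461) = I*sqrt(461)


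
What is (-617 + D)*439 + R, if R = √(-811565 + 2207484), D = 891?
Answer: 120286 + √1395919 ≈ 1.2147e+5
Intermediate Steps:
R = √1395919 ≈ 1181.5
(-617 + D)*439 + R = (-617 + 891)*439 + √1395919 = 274*439 + √1395919 = 120286 + √1395919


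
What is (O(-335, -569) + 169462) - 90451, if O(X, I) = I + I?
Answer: 77873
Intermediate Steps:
O(X, I) = 2*I
(O(-335, -569) + 169462) - 90451 = (2*(-569) + 169462) - 90451 = (-1138 + 169462) - 90451 = 168324 - 90451 = 77873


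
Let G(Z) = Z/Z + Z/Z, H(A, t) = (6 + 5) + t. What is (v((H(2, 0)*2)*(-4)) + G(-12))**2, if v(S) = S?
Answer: 7396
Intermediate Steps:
H(A, t) = 11 + t
G(Z) = 2 (G(Z) = 1 + 1 = 2)
(v((H(2, 0)*2)*(-4)) + G(-12))**2 = (((11 + 0)*2)*(-4) + 2)**2 = ((11*2)*(-4) + 2)**2 = (22*(-4) + 2)**2 = (-88 + 2)**2 = (-86)**2 = 7396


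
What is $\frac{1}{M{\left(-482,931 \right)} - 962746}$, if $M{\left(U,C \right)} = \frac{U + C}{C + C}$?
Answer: $- \frac{1862}{1792632603} \approx -1.0387 \cdot 10^{-6}$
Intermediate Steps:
$M{\left(U,C \right)} = \frac{C + U}{2 C}$
$\frac{1}{M{\left(-482,931 \right)} - 962746} = \frac{1}{\frac{931 - 482}{2 \cdot 931} - 962746} = \frac{1}{\frac{1}{2} \cdot \frac{1}{931} \cdot 449 - 962746} = \frac{1}{\frac{449}{1862} - 962746} = \frac{1}{- \frac{1792632603}{1862}} = - \frac{1862}{1792632603}$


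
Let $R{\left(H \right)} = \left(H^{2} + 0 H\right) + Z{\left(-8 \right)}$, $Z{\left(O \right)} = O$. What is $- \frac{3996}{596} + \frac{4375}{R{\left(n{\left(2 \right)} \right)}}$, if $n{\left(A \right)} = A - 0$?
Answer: $- \frac{655871}{596} \approx -1100.5$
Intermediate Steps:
$n{\left(A \right)} = A$ ($n{\left(A \right)} = A + 0 = A$)
$R{\left(H \right)} = -8 + H^{2}$ ($R{\left(H \right)} = \left(H^{2} + 0 H\right) - 8 = \left(H^{2} + 0\right) - 8 = H^{2} - 8 = -8 + H^{2}$)
$- \frac{3996}{596} + \frac{4375}{R{\left(n{\left(2 \right)} \right)}} = - \frac{3996}{596} + \frac{4375}{-8 + 2^{2}} = \left(-3996\right) \frac{1}{596} + \frac{4375}{-8 + 4} = - \frac{999}{149} + \frac{4375}{-4} = - \frac{999}{149} + 4375 \left(- \frac{1}{4}\right) = - \frac{999}{149} - \frac{4375}{4} = - \frac{655871}{596}$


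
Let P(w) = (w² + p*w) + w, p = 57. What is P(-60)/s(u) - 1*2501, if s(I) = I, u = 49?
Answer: -122429/49 ≈ -2498.6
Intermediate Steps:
P(w) = w² + 58*w (P(w) = (w² + 57*w) + w = w² + 58*w)
P(-60)/s(u) - 1*2501 = -60*(58 - 60)/49 - 1*2501 = -60*(-2)*(1/49) - 2501 = 120*(1/49) - 2501 = 120/49 - 2501 = -122429/49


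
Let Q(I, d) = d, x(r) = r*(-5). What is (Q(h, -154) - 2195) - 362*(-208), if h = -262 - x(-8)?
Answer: 72947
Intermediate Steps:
x(r) = -5*r
h = -302 (h = -262 - (-5)*(-8) = -262 - 1*40 = -262 - 40 = -302)
(Q(h, -154) - 2195) - 362*(-208) = (-154 - 2195) - 362*(-208) = -2349 + 75296 = 72947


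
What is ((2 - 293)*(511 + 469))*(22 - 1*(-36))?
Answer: -16540440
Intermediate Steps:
((2 - 293)*(511 + 469))*(22 - 1*(-36)) = (-291*980)*(22 + 36) = -285180*58 = -16540440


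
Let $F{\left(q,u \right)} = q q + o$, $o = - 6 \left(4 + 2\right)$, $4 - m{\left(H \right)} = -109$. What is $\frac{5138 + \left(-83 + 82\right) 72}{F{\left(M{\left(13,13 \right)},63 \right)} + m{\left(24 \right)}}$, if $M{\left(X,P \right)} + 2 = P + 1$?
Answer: $\frac{298}{13} \approx 22.923$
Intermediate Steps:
$m{\left(H \right)} = 113$ ($m{\left(H \right)} = 4 - -109 = 4 + 109 = 113$)
$o = -36$ ($o = \left(-6\right) 6 = -36$)
$M{\left(X,P \right)} = -1 + P$ ($M{\left(X,P \right)} = -2 + \left(P + 1\right) = -2 + \left(1 + P\right) = -1 + P$)
$F{\left(q,u \right)} = -36 + q^{2}$ ($F{\left(q,u \right)} = q q - 36 = q^{2} - 36 = -36 + q^{2}$)
$\frac{5138 + \left(-83 + 82\right) 72}{F{\left(M{\left(13,13 \right)},63 \right)} + m{\left(24 \right)}} = \frac{5138 + \left(-83 + 82\right) 72}{\left(-36 + \left(-1 + 13\right)^{2}\right) + 113} = \frac{5138 - 72}{\left(-36 + 12^{2}\right) + 113} = \frac{5138 - 72}{\left(-36 + 144\right) + 113} = \frac{5066}{108 + 113} = \frac{5066}{221} = 5066 \cdot \frac{1}{221} = \frac{298}{13}$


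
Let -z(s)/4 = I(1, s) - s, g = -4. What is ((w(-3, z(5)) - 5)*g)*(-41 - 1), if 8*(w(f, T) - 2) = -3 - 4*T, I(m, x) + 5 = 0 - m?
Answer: -4263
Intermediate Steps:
I(m, x) = -5 - m (I(m, x) = -5 + (0 - m) = -5 - m)
z(s) = 24 + 4*s (z(s) = -4*((-5 - 1*1) - s) = -4*((-5 - 1) - s) = -4*(-6 - s) = 24 + 4*s)
w(f, T) = 13/8 - T/2 (w(f, T) = 2 + (-3 - 4*T)/8 = 2 + (-3/8 - T/2) = 13/8 - T/2)
((w(-3, z(5)) - 5)*g)*(-41 - 1) = (((13/8 - (24 + 4*5)/2) - 5)*(-4))*(-41 - 1) = (((13/8 - (24 + 20)/2) - 5)*(-4))*(-42) = (((13/8 - ½*44) - 5)*(-4))*(-42) = (((13/8 - 22) - 5)*(-4))*(-42) = ((-163/8 - 5)*(-4))*(-42) = -203/8*(-4)*(-42) = (203/2)*(-42) = -4263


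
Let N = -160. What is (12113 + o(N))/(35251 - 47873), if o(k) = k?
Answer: -11953/12622 ≈ -0.94700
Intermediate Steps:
(12113 + o(N))/(35251 - 47873) = (12113 - 160)/(35251 - 47873) = 11953/(-12622) = 11953*(-1/12622) = -11953/12622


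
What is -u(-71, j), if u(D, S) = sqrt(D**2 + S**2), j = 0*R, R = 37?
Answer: -71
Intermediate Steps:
j = 0 (j = 0*37 = 0)
-u(-71, j) = -sqrt((-71)**2 + 0**2) = -sqrt(5041 + 0) = -sqrt(5041) = -1*71 = -71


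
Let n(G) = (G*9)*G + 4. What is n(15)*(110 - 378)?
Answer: -543772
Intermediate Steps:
n(G) = 4 + 9*G**2 (n(G) = (9*G)*G + 4 = 9*G**2 + 4 = 4 + 9*G**2)
n(15)*(110 - 378) = (4 + 9*15**2)*(110 - 378) = (4 + 9*225)*(-268) = (4 + 2025)*(-268) = 2029*(-268) = -543772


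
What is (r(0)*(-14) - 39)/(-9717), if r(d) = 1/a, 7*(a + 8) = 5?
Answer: 1891/495567 ≈ 0.0038158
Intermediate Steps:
a = -51/7 (a = -8 + (1/7)*5 = -8 + 5/7 = -51/7 ≈ -7.2857)
r(d) = -7/51 (r(d) = 1/(-51/7) = -7/51)
(r(0)*(-14) - 39)/(-9717) = (-7/51*(-14) - 39)/(-9717) = (98/51 - 39)*(-1/9717) = -1891/51*(-1/9717) = 1891/495567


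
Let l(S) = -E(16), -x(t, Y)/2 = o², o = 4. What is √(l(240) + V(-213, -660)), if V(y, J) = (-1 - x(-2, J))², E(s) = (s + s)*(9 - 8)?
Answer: √929 ≈ 30.479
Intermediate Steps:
E(s) = 2*s (E(s) = (2*s)*1 = 2*s)
x(t, Y) = -32 (x(t, Y) = -2*4² = -2*16 = -32)
V(y, J) = 961 (V(y, J) = (-1 - 1*(-32))² = (-1 + 32)² = 31² = 961)
l(S) = -32 (l(S) = -2*16 = -1*32 = -32)
√(l(240) + V(-213, -660)) = √(-32 + 961) = √929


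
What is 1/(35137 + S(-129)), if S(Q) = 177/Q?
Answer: 43/1510832 ≈ 2.8461e-5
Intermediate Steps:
1/(35137 + S(-129)) = 1/(35137 + 177/(-129)) = 1/(35137 + 177*(-1/129)) = 1/(35137 - 59/43) = 1/(1510832/43) = 43/1510832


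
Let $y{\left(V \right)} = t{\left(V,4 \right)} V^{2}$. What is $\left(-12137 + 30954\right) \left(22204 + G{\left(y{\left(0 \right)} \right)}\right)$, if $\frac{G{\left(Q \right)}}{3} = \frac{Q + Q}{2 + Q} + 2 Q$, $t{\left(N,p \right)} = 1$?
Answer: $417812668$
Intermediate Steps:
$y{\left(V \right)} = V^{2}$ ($y{\left(V \right)} = 1 V^{2} = V^{2}$)
$G{\left(Q \right)} = 6 Q + \frac{6 Q}{2 + Q}$ ($G{\left(Q \right)} = 3 \left(\frac{Q + Q}{2 + Q} + 2 Q\right) = 3 \left(\frac{2 Q}{2 + Q} + 2 Q\right) = 3 \left(2 Q + \frac{2 Q}{2 + Q}\right) = 6 Q + \frac{6 Q}{2 + Q}$)
$\left(-12137 + 30954\right) \left(22204 + G{\left(y{\left(0 \right)} \right)}\right) = \left(-12137 + 30954\right) \left(22204 + \frac{6 \cdot 0^{2} \left(3 + 0^{2}\right)}{2 + 0^{2}}\right) = 18817 \left(22204 + 6 \cdot 0 \frac{1}{2 + 0} \left(3 + 0\right)\right) = 18817 \left(22204 + 6 \cdot 0 \cdot \frac{1}{2} \cdot 3\right) = 18817 \left(22204 + 0\right) = 18817 \cdot 22204 = 417812668$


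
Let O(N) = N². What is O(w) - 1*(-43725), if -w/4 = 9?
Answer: 45021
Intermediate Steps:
w = -36 (w = -4*9 = -36)
O(w) - 1*(-43725) = (-36)² - 1*(-43725) = 1296 + 43725 = 45021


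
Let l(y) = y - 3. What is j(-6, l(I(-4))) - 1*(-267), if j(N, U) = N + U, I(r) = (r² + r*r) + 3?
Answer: 293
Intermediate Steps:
I(r) = 3 + 2*r² (I(r) = (r² + r²) + 3 = 2*r² + 3 = 3 + 2*r²)
l(y) = -3 + y
j(-6, l(I(-4))) - 1*(-267) = (-6 + (-3 + (3 + 2*(-4)²))) - 1*(-267) = (-6 + (-3 + (3 + 2*16))) + 267 = (-6 + (-3 + (3 + 32))) + 267 = (-6 + (-3 + 35)) + 267 = (-6 + 32) + 267 = 26 + 267 = 293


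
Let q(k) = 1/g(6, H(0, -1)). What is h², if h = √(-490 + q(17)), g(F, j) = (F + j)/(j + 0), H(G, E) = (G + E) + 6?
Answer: -5385/11 ≈ -489.55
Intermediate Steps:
H(G, E) = 6 + E + G (H(G, E) = (E + G) + 6 = 6 + E + G)
g(F, j) = (F + j)/j
q(k) = 5/11 (q(k) = 1/((6 + (6 - 1 + 0))/(6 - 1 + 0)) = 1/((6 + 5)/5) = 1/((⅕)*11) = 1/(11/5) = 5/11)
h = I*√59235/11 (h = √(-490 + 5/11) = √(-5385/11) = I*√59235/11 ≈ 22.126*I)
h² = (I*√59235/11)² = -5385/11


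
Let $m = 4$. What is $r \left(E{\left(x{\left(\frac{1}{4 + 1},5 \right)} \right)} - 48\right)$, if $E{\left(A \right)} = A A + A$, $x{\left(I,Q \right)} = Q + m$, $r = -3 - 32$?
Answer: $-1470$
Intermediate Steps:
$r = -35$ ($r = -3 - 32 = -35$)
$x{\left(I,Q \right)} = 4 + Q$ ($x{\left(I,Q \right)} = Q + 4 = 4 + Q$)
$E{\left(A \right)} = A + A^{2}$ ($E{\left(A \right)} = A^{2} + A = A + A^{2}$)
$r \left(E{\left(x{\left(\frac{1}{4 + 1},5 \right)} \right)} - 48\right) = - 35 \left(\left(4 + 5\right) \left(1 + \left(4 + 5\right)\right) - 48\right) = - 35 \left(9 \left(1 + 9\right) - 48\right) = - 35 \left(9 \cdot 10 - 48\right) = - 35 \left(90 - 48\right) = \left(-35\right) 42 = -1470$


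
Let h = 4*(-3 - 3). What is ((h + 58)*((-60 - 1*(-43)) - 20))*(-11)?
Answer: 13838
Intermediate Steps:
h = -24 (h = 4*(-6) = -24)
((h + 58)*((-60 - 1*(-43)) - 20))*(-11) = ((-24 + 58)*((-60 - 1*(-43)) - 20))*(-11) = (34*((-60 + 43) - 20))*(-11) = (34*(-17 - 20))*(-11) = (34*(-37))*(-11) = -1258*(-11) = 13838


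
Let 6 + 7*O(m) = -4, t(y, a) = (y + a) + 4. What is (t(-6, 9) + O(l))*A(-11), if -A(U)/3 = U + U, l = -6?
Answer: 2574/7 ≈ 367.71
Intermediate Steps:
t(y, a) = 4 + a + y (t(y, a) = (a + y) + 4 = 4 + a + y)
A(U) = -6*U (A(U) = -3*(U + U) = -6*U)
O(m) = -10/7 (O(m) = -6/7 + (⅐)*(-4) = -6/7 - 4/7 = -10/7)
(t(-6, 9) + O(l))*A(-11) = ((4 + 9 - 6) - 10/7)*(-6*(-11)) = (7 - 10/7)*66 = (39/7)*66 = 2574/7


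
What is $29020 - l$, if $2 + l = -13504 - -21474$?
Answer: $21052$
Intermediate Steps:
$l = 7968$ ($l = -2 - -7970 = -2 + \left(-13504 + 21474\right) = -2 + 7970 = 7968$)
$29020 - l = 29020 - 7968 = 21052$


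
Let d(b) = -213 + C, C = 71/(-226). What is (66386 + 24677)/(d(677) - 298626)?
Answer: -20580238/67537685 ≈ -0.30472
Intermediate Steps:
C = -71/226 (C = 71*(-1/226) = -71/226 ≈ -0.31416)
d(b) = -48209/226 (d(b) = -213 - 71/226 = -48209/226)
(66386 + 24677)/(d(677) - 298626) = (66386 + 24677)/(-48209/226 - 298626) = 91063/(-67537685/226) = 91063*(-226/67537685) = -20580238/67537685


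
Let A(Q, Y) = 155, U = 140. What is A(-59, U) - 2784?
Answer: -2629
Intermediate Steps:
A(-59, U) - 2784 = 155 - 2784 = -2629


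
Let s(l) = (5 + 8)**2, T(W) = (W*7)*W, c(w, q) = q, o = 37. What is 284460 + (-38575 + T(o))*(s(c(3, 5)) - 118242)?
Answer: 3423456876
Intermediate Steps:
T(W) = 7*W**2 (T(W) = (7*W)*W = 7*W**2)
s(l) = 169 (s(l) = 13**2 = 169)
284460 + (-38575 + T(o))*(s(c(3, 5)) - 118242) = 284460 + (-38575 + 7*37**2)*(169 - 118242) = 284460 + (-38575 + 7*1369)*(-118073) = 284460 + (-38575 + 9583)*(-118073) = 284460 - 28992*(-118073) = 284460 + 3423172416 = 3423456876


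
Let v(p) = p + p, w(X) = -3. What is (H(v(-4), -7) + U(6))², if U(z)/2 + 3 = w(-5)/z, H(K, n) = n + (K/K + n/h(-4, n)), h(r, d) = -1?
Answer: 36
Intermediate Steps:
v(p) = 2*p
H(K, n) = 1 (H(K, n) = n + (K/K + n/(-1)) = n + (1 + n*(-1)) = n + (1 - n) = 1)
U(z) = -6 - 6/z (U(z) = -6 + 2*(-3/z) = -6 - 6/z)
(H(v(-4), -7) + U(6))² = (1 + (-6 - 6/6))² = (1 + (-6 - 6*⅙))² = (1 + (-6 - 1))² = (1 - 7)² = (-6)² = 36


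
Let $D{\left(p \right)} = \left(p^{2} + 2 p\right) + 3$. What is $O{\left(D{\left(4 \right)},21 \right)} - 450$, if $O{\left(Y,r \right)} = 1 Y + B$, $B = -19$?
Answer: $-442$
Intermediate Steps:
$D{\left(p \right)} = 3 + p^{2} + 2 p$
$O{\left(Y,r \right)} = -19 + Y$ ($O{\left(Y,r \right)} = 1 Y - 19 = Y - 19 = -19 + Y$)
$O{\left(D{\left(4 \right)},21 \right)} - 450 = \left(-19 + \left(3 + 4^{2} + 2 \cdot 4\right)\right) - 450 = \left(-19 + \left(3 + 16 + 8\right)\right) - 450 = \left(-19 + 27\right) - 450 = 8 - 450 = -442$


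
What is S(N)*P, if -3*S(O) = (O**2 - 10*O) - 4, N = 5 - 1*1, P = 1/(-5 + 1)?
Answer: -7/3 ≈ -2.3333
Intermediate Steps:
P = -1/4 (P = 1/(-4) = -1/4 ≈ -0.25000)
N = 4 (N = 5 - 1 = 4)
S(O) = 4/3 - O**2/3 + 10*O/3 (S(O) = -((O**2 - 10*O) - 4)/3 = -(-4 + O**2 - 10*O)/3 = 4/3 - O**2/3 + 10*O/3)
S(N)*P = (4/3 - 1/3*4**2 + (10/3)*4)*(-1/4) = (4/3 - 1/3*16 + 40/3)*(-1/4) = (4/3 - 16/3 + 40/3)*(-1/4) = (28/3)*(-1/4) = -7/3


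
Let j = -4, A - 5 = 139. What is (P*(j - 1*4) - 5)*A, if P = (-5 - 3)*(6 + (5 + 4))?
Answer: 137520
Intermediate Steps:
A = 144 (A = 5 + 139 = 144)
P = -120 (P = -8*(6 + 9) = -8*15 = -120)
(P*(j - 1*4) - 5)*A = (-120*(-4 - 1*4) - 5)*144 = (-120*(-4 - 4) - 5)*144 = (-120*(-8) - 5)*144 = (960 - 5)*144 = 955*144 = 137520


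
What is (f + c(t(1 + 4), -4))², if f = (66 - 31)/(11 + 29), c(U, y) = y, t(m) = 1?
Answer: 625/64 ≈ 9.7656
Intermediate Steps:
f = 7/8 (f = 35/40 = 35*(1/40) = 7/8 ≈ 0.87500)
(f + c(t(1 + 4), -4))² = (7/8 - 4)² = (-25/8)² = 625/64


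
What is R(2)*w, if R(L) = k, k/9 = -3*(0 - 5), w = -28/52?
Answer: -945/13 ≈ -72.692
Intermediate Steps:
w = -7/13 (w = -28*1/52 = -7/13 ≈ -0.53846)
k = 135 (k = 9*(-3*(0 - 5)) = 9*(-3*(-5)) = 9*15 = 135)
R(L) = 135
R(2)*w = 135*(-7/13) = -945/13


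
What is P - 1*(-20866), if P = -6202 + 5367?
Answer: 20031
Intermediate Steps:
P = -835
P - 1*(-20866) = -835 - 1*(-20866) = -835 + 20866 = 20031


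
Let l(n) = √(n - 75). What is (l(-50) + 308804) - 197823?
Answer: 110981 + 5*I*√5 ≈ 1.1098e+5 + 11.18*I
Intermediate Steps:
l(n) = √(-75 + n)
(l(-50) + 308804) - 197823 = (√(-75 - 50) + 308804) - 197823 = (√(-125) + 308804) - 197823 = (5*I*√5 + 308804) - 197823 = (308804 + 5*I*√5) - 197823 = 110981 + 5*I*√5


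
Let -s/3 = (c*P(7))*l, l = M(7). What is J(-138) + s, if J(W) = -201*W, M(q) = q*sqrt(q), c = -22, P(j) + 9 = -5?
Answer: 27738 - 6468*sqrt(7) ≈ 10625.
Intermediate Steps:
P(j) = -14 (P(j) = -9 - 5 = -14)
M(q) = q**(3/2)
l = 7*sqrt(7) (l = 7**(3/2) = 7*sqrt(7) ≈ 18.520)
s = -6468*sqrt(7) (s = -3*(-22*(-14))*7*sqrt(7) = -924*7*sqrt(7) = -6468*sqrt(7) ≈ -17113.)
J(-138) + s = -201*(-138) - 6468*sqrt(7) = 27738 - 6468*sqrt(7)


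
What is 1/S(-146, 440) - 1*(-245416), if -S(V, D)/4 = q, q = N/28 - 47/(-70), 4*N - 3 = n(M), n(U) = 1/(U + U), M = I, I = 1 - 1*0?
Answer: 193142112/787 ≈ 2.4542e+5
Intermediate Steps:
I = 1 (I = 1 + 0 = 1)
M = 1
n(U) = 1/(2*U)
N = 7/8 (N = ¾ + ((½)/1)/4 = ¾ + ((½)*1)/4 = ¾ + (¼)*(½) = ¾ + ⅛ = 7/8 ≈ 0.87500)
q = 787/1120 (q = (7/8)/28 - 47/(-70) = (7/8)*(1/28) - 47*(-1/70) = 1/32 + 47/70 = 787/1120 ≈ 0.70268)
S(V, D) = -787/280 (S(V, D) = -4*787/1120 = -787/280)
1/S(-146, 440) - 1*(-245416) = 1/(-787/280) - 1*(-245416) = -280/787 + 245416 = 193142112/787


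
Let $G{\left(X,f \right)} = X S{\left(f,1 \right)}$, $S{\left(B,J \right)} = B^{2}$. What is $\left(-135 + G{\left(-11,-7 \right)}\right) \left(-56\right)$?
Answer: $37744$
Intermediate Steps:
$G{\left(X,f \right)} = X f^{2}$
$\left(-135 + G{\left(-11,-7 \right)}\right) \left(-56\right) = \left(-135 - 11 \left(-7\right)^{2}\right) \left(-56\right) = \left(-135 - 539\right) \left(-56\right) = \left(-674\right) \left(-56\right) = 37744$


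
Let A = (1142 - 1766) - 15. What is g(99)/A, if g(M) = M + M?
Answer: -22/71 ≈ -0.30986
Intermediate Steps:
g(M) = 2*M
A = -639 (A = -624 - 15 = -639)
g(99)/A = (2*99)/(-639) = 198*(-1/639) = -22/71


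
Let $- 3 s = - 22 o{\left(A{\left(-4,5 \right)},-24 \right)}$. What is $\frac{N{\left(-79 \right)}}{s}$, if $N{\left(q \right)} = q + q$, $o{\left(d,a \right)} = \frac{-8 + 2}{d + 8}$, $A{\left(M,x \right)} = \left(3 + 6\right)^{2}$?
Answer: $\frac{7031}{22} \approx 319.59$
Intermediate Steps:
$A{\left(M,x \right)} = 81$ ($A{\left(M,x \right)} = 9^{2} = 81$)
$o{\left(d,a \right)} = - \frac{6}{8 + d}$
$N{\left(q \right)} = 2 q$
$s = - \frac{44}{89}$ ($s = - \frac{\left(-22\right) \left(- \frac{6}{8 + 81}\right)}{3} = - \frac{\left(-22\right) \left(- \frac{6}{89}\right)}{3} = \left(- \frac{1}{3}\right) \frac{132}{89} = - \frac{44}{89} \approx -0.49438$)
$\frac{N{\left(-79 \right)}}{s} = \frac{2 \left(-79\right)}{- \frac{44}{89}} = \left(-158\right) \left(- \frac{89}{44}\right) = \frac{7031}{22}$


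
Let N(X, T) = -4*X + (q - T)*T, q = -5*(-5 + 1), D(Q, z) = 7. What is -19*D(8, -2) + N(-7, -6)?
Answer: -261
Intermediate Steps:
q = 20 (q = -5*(-4) = 20)
N(X, T) = -4*X + T*(20 - T) (N(X, T) = -4*X + (20 - T)*T = -4*X + T*(20 - T))
-19*D(8, -2) + N(-7, -6) = -19*7 + (-1*(-6)**2 - 4*(-7) + 20*(-6)) = -133 + (-1*36 + 28 - 120) = -133 + (-36 + 28 - 120) = -133 - 128 = -261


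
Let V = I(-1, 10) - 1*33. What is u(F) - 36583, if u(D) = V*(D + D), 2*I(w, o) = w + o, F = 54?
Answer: -39661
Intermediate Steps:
I(w, o) = o/2 + w/2 (I(w, o) = (w + o)/2 = (o + w)/2 = o/2 + w/2)
V = -57/2 (V = ((½)*10 + (½)*(-1)) - 1*33 = (5 - ½) - 33 = 9/2 - 33 = -57/2 ≈ -28.500)
u(D) = -57*D (u(D) = -57*(D + D)/2 = -57*D)
u(F) - 36583 = -57*54 - 36583 = -3078 - 36583 = -39661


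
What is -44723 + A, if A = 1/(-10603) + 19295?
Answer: -269613085/10603 ≈ -25428.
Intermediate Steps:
A = 204584884/10603 (A = -1/10603 + 19295 = 204584884/10603 ≈ 19295.)
-44723 + A = -44723 + 204584884/10603 = -269613085/10603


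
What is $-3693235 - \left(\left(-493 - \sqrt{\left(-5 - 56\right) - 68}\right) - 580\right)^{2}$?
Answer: $-4844435 - 2146 i \sqrt{129} \approx -4.8444 \cdot 10^{6} - 24374.0 i$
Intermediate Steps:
$-3693235 - \left(\left(-493 - \sqrt{\left(-5 - 56\right) - 68}\right) - 580\right)^{2} = -3693235 - \left(\left(-493 - \sqrt{-61 - 68}\right) - 580\right)^{2} = -3693235 - \left(\left(-493 - \sqrt{-129}\right) - 580\right)^{2} = -3693235 - \left(\left(-493 - i \sqrt{129}\right) - 580\right)^{2} = -3693235 - \left(-1073 - i \sqrt{129}\right)^{2}$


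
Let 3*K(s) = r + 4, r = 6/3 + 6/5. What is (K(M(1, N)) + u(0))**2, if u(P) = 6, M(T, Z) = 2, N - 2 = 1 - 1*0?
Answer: 1764/25 ≈ 70.560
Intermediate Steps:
r = 16/5 (r = 6*(1/3) + 6*(1/5) = 2 + 6/5 = 16/5 ≈ 3.2000)
N = 3 (N = 2 + (1 - 1*0) = 2 + (1 + 0) = 2 + 1 = 3)
K(s) = 12/5 (K(s) = (16/5 + 4)/3 = (1/3)*(36/5) = 12/5)
(K(M(1, N)) + u(0))**2 = (12/5 + 6)**2 = (42/5)**2 = 1764/25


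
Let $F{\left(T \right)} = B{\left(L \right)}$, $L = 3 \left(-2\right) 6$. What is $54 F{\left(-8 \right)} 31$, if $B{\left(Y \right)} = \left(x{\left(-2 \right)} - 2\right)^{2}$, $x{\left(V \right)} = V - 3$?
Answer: $82026$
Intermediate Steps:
$x{\left(V \right)} = -3 + V$
$L = -36$ ($L = \left(-6\right) 6 = -36$)
$B{\left(Y \right)} = 49$ ($B{\left(Y \right)} = \left(\left(-3 - 2\right) - 2\right)^{2} = \left(-5 - 2\right)^{2} = \left(-7\right)^{2} = 49$)
$F{\left(T \right)} = 49$
$54 F{\left(-8 \right)} 31 = 54 \cdot 49 \cdot 31 = 2646 \cdot 31 = 82026$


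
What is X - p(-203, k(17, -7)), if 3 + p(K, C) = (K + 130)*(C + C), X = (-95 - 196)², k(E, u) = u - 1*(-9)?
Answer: 84976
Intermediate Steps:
k(E, u) = 9 + u (k(E, u) = u + 9 = 9 + u)
X = 84681 (X = (-291)² = 84681)
p(K, C) = -3 + 2*C*(130 + K) (p(K, C) = -3 + (K + 130)*(C + C) = -3 + (130 + K)*(2*C) = -3 + 2*C*(130 + K))
X - p(-203, k(17, -7)) = 84681 - (-3 + 260*(9 - 7) + 2*(9 - 7)*(-203)) = 84681 - (-3 + 260*2 + 2*2*(-203)) = 84681 - (-3 + 520 - 812) = 84681 - 1*(-295) = 84681 + 295 = 84976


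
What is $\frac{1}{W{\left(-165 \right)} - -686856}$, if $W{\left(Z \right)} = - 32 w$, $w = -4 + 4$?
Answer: $\frac{1}{686856} \approx 1.4559 \cdot 10^{-6}$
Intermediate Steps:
$w = 0$
$W{\left(Z \right)} = 0$ ($W{\left(Z \right)} = \left(-32\right) 0 = 0$)
$\frac{1}{W{\left(-165 \right)} - -686856} = \frac{1}{0 - -686856} = \frac{1}{0 + 686856} = \frac{1}{686856}$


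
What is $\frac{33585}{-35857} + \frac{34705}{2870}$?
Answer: $\frac{229605647}{20581918} \approx 11.156$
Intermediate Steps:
$\frac{33585}{-35857} + \frac{34705}{2870} = 33585 \left(- \frac{1}{35857}\right) + 34705 \cdot \frac{1}{2870} = - \frac{33585}{35857} + \frac{6941}{574} = \frac{229605647}{20581918}$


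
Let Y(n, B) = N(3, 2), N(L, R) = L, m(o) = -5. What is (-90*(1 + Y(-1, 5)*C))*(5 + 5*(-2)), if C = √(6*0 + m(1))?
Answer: 450 + 1350*I*√5 ≈ 450.0 + 3018.7*I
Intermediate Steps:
Y(n, B) = 3
C = I*√5 (C = √(6*0 - 5) = √(0 - 5) = √(-5) = I*√5 ≈ 2.2361*I)
(-90*(1 + Y(-1, 5)*C))*(5 + 5*(-2)) = (-90*(1 + 3*(I*√5)))*(5 + 5*(-2)) = (-90*(1 + 3*I*√5))*(5 - 10) = (-90 - 270*I*√5)*(-5) = 450 + 1350*I*√5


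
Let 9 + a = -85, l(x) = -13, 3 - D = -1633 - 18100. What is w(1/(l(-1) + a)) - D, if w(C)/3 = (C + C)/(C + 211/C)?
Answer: -23838522317/1207870 ≈ -19736.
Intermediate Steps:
D = 19736 (D = 3 - (-1633 - 18100) = 3 - 1*(-19733) = 3 + 19733 = 19736)
a = -94 (a = -9 - 85 = -94)
w(C) = 6*C/(C + 211/C) (w(C) = 3*((C + C)/(C + 211/C)) = 3*((2*C)/(C + 211/C)) = 3*(2*C/(C + 211/C)) = 6*C/(C + 211/C))
w(1/(l(-1) + a)) - D = 6*(1/(-13 - 94))**2/(211 + (1/(-13 - 94))**2) - 1*19736 = 6*(1/(-107))**2/(211 + (1/(-107))**2) - 19736 = 6*(-1/107)**2/(211 + (-1/107)**2) - 19736 = 6*(1/11449)/(211 + 1/11449) - 19736 = 6*(1/11449)/(2415740/11449) - 19736 = 6*(1/11449)*(11449/2415740) - 19736 = 3/1207870 - 19736 = -23838522317/1207870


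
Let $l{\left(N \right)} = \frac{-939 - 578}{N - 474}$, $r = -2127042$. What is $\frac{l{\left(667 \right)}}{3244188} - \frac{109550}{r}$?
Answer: $\frac{11431521131581}{221966859575988} \approx 0.051501$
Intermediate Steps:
$l{\left(N \right)} = - \frac{1517}{-474 + N}$
$\frac{l{\left(667 \right)}}{3244188} - \frac{109550}{r} = \frac{\left(-1517\right) \frac{1}{-474 + 667}}{3244188} - \frac{109550}{-2127042} = - \frac{1517}{193} \cdot \frac{1}{3244188} - - \frac{54775}{1063521} = \left(-1517\right) \frac{1}{193} \cdot \frac{1}{3244188} + \frac{54775}{1063521} = \left(- \frac{1517}{193}\right) \frac{1}{3244188} + \frac{54775}{1063521} = - \frac{1517}{626128284} + \frac{54775}{1063521} = \frac{11431521131581}{221966859575988}$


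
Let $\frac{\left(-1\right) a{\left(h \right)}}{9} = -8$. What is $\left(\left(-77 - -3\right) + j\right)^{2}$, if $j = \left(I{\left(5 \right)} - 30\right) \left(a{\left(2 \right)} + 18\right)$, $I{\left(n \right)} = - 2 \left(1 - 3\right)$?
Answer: $5827396$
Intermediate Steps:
$a{\left(h \right)} = 72$ ($a{\left(h \right)} = \left(-9\right) \left(-8\right) = 72$)
$I{\left(n \right)} = 4$ ($I{\left(n \right)} = - 2 \left(-2\right) = \left(-1\right) \left(-4\right) = 4$)
$j = -2340$ ($j = \left(4 - 30\right) \left(72 + 18\right) = \left(4 - 30\right) 90 = \left(-26\right) 90 = -2340$)
$\left(\left(-77 - -3\right) + j\right)^{2} = \left(\left(-77 - -3\right) - 2340\right)^{2} = \left(\left(-77 + 3\right) - 2340\right)^{2} = \left(-74 - 2340\right)^{2} = \left(-2414\right)^{2} = 5827396$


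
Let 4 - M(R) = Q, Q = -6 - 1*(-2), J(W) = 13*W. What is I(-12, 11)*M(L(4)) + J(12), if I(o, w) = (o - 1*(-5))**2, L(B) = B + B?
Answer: 548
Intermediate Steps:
L(B) = 2*B
Q = -4 (Q = -6 + 2 = -4)
M(R) = 8 (M(R) = 4 - 1*(-4) = 4 + 4 = 8)
I(o, w) = (5 + o)**2 (I(o, w) = (o + 5)**2 = (5 + o)**2)
I(-12, 11)*M(L(4)) + J(12) = (5 - 12)**2*8 + 13*12 = (-7)**2*8 + 156 = 49*8 + 156 = 392 + 156 = 548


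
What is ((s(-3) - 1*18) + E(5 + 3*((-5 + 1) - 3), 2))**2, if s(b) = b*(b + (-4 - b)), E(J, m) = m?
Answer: 16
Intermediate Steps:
s(b) = -4*b (s(b) = b*(-4) = -4*b)
((s(-3) - 1*18) + E(5 + 3*((-5 + 1) - 3), 2))**2 = ((-4*(-3) - 1*18) + 2)**2 = ((12 - 18) + 2)**2 = (-6 + 2)**2 = (-4)**2 = 16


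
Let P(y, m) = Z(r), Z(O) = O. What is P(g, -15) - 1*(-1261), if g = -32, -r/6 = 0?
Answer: 1261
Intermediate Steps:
r = 0 (r = -6*0 = 0)
P(y, m) = 0
P(g, -15) - 1*(-1261) = 0 - 1*(-1261) = 0 + 1261 = 1261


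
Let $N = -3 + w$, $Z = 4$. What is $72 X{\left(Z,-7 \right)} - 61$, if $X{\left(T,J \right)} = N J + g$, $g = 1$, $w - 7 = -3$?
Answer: $-493$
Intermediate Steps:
$w = 4$ ($w = 7 - 3 = 4$)
$N = 1$ ($N = -3 + 4 = 1$)
$X{\left(T,J \right)} = 1 + J$ ($X{\left(T,J \right)} = 1 J + 1 = J + 1 = 1 + J$)
$72 X{\left(Z,-7 \right)} - 61 = 72 \left(1 - 7\right) - 61 = 72 \left(-6\right) - 61 = -432 - 61 = -493$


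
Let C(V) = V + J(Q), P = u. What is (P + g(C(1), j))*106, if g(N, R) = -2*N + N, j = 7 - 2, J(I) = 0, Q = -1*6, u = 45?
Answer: 4664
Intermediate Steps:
P = 45
Q = -6
j = 5
C(V) = V (C(V) = V + 0 = V)
g(N, R) = -N
(P + g(C(1), j))*106 = (45 - 1*1)*106 = (45 - 1)*106 = 44*106 = 4664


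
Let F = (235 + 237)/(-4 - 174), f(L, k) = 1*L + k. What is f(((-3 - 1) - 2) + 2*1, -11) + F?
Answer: -1571/89 ≈ -17.652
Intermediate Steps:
f(L, k) = L + k
F = -236/89 (F = 472/(-178) = 472*(-1/178) = -236/89 ≈ -2.6517)
f(((-3 - 1) - 2) + 2*1, -11) + F = ((((-3 - 1) - 2) + 2*1) - 11) - 236/89 = (((-4 - 2) + 2) - 11) - 236/89 = ((-6 + 2) - 11) - 236/89 = (-4 - 11) - 236/89 = -15 - 236/89 = -1571/89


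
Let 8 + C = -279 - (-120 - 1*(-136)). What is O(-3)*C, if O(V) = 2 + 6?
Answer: -2424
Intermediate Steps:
O(V) = 8
C = -303 (C = -8 + (-279 - (-120 - 1*(-136))) = -8 + (-279 - (-120 + 136)) = -8 + (-279 - 1*16) = -8 + (-279 - 16) = -8 - 295 = -303)
O(-3)*C = 8*(-303) = -2424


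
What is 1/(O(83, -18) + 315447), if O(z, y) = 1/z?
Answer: 83/26182102 ≈ 3.1701e-6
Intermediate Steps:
1/(O(83, -18) + 315447) = 1/(1/83 + 315447) = 1/(26182102/83) = 83/26182102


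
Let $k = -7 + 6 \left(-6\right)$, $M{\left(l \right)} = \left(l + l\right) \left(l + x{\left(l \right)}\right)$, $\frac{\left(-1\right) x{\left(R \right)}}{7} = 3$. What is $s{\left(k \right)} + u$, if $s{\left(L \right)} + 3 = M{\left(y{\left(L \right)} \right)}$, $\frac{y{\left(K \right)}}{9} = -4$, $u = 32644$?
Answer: $36745$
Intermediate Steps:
$x{\left(R \right)} = -21$ ($x{\left(R \right)} = \left(-7\right) 3 = -21$)
$y{\left(K \right)} = -36$ ($y{\left(K \right)} = 9 \left(-4\right) = -36$)
$M{\left(l \right)} = 2 l \left(-21 + l\right)$ ($M{\left(l \right)} = \left(l + l\right) \left(l - 21\right) = 2 l \left(-21 + l\right)$)
$k = -43$ ($k = -7 - 36 = -43$)
$s{\left(L \right)} = 4101$ ($s{\left(L \right)} = -3 + 2 \left(-36\right) \left(-21 - 36\right) = -3 + 2 \left(-36\right) \left(-57\right) = -3 + 4104 = 4101$)
$s{\left(k \right)} + u = 4101 + 32644 = 36745$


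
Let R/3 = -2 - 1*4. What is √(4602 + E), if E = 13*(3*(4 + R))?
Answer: 26*√6 ≈ 63.687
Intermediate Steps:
R = -18 (R = 3*(-2 - 1*4) = 3*(-2 - 4) = 3*(-6) = -18)
E = -546 (E = 13*(3*(4 - 18)) = 13*(3*(-14)) = 13*(-42) = -546)
√(4602 + E) = √(4602 - 546) = √4056 = 26*√6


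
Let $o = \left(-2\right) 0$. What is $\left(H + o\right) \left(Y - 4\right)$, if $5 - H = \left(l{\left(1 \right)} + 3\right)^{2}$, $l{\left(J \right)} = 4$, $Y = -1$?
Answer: $220$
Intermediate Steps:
$H = -44$ ($H = 5 - \left(4 + 3\right)^{2} = 5 - 7^{2} = 5 - 49 = -44$)
$o = 0$
$\left(H + o\right) \left(Y - 4\right) = \left(-44 + 0\right) \left(-1 - 4\right) = \left(-44\right) \left(-5\right) = 220$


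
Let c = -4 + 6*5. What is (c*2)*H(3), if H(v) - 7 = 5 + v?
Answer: 780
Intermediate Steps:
c = 26 (c = -4 + 30 = 26)
H(v) = 12 + v (H(v) = 7 + (5 + v) = 12 + v)
(c*2)*H(3) = (26*2)*(12 + 3) = 52*15 = 780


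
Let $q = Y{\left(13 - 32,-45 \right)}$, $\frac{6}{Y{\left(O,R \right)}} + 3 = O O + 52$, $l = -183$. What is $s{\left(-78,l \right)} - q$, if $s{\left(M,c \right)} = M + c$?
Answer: $- \frac{53508}{205} \approx -261.01$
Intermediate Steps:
$Y{\left(O,R \right)} = \frac{6}{49 + O^{2}}$ ($Y{\left(O,R \right)} = \frac{6}{-3 + \left(O O + 52\right)} = \frac{6}{-3 + \left(O^{2} + 52\right)} = \frac{6}{-3 + \left(52 + O^{2}\right)} = \frac{6}{49 + O^{2}}$)
$q = \frac{3}{205}$ ($q = \frac{6}{49 + \left(13 - 32\right)^{2}} = \frac{6}{49 + \left(-19\right)^{2}} = \frac{6}{49 + 361} = \frac{6}{410} = 6 \cdot \frac{1}{410} = \frac{3}{205} \approx 0.014634$)
$s{\left(-78,l \right)} - q = \left(-78 - 183\right) - \frac{3}{205} = -261 - \frac{3}{205} = - \frac{53508}{205}$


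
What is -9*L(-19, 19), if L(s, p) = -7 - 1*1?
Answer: 72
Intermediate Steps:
L(s, p) = -8 (L(s, p) = -7 - 1 = -8)
-9*L(-19, 19) = -9*(-8) = 72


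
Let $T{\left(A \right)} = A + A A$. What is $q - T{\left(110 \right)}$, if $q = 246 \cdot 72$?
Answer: $5502$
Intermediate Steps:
$q = 17712$
$T{\left(A \right)} = A + A^{2}$
$q - T{\left(110 \right)} = 17712 - 110 \left(1 + 110\right) = 17712 - 110 \cdot 111 = 17712 - 12210 = 5502$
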